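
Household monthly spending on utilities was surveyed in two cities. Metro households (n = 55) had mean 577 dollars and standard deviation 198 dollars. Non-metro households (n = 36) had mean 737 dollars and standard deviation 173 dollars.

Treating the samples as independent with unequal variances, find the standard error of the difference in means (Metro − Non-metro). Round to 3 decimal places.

SE₁ = s₁/√n₁ = 198/√55 = 26.6983; SE₂ = 173/√36 = 28.8333.
Independent samples, unequal variances: SE_diff = √(SE₁² + SE₂²) = √(712.79922289 + 831.35918889) = 39.2958.

39.296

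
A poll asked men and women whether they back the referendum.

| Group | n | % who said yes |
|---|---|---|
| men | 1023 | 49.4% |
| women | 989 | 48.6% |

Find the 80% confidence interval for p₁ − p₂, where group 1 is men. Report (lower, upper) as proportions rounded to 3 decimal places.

SE₁ = √(p̂₁(1−p̂₁)/n₁) = √(0.4940·0.5060/1023) = 0.01563; SE₂ = √(0.4860·0.5140/989) = 0.01589.
Independent samples: SE of the difference = √(SE₁² + SE₂²) = √(0.0002442969 + 0.0002524921) = 0.02229.
z* for 80% confidence is 1.282, so the margin of error is 1.282 × 0.02229 = 0.02858.
Point estimate p̂₁ − p̂₂ = 0.4940 − 0.4860 = 0.0080.
0.0080 ± 0.02858 → (-0.021, 0.037).

(-0.021, 0.037)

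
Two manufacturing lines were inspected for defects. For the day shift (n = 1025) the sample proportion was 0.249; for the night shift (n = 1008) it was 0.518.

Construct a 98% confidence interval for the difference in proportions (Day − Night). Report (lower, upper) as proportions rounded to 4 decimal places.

(-0.3172, -0.2208)

SE₁ = √(p̂₁(1−p̂₁)/n₁) = √(0.2490·0.7510/1025) = 0.01351; SE₂ = √(0.5180·0.4820/1008) = 0.01574.
Independent samples: SE of the difference = √(SE₁² + SE₂²) = √(0.0001825201 + 0.0002477476) = 0.02074.
z* for 98% confidence is 2.326, so the margin of error is 2.326 × 0.02074 = 0.04824.
Point estimate p̂₁ − p̂₂ = 0.2490 − 0.5180 = -0.2690.
-0.2690 ± 0.04824 → (-0.3172, -0.2208).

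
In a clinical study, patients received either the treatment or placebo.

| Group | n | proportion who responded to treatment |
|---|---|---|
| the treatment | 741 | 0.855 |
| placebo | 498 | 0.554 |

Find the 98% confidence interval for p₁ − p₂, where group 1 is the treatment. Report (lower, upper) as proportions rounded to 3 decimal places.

SE₁ = √(p̂₁(1−p̂₁)/n₁) = √(0.8550·0.1450/741) = 0.01293; SE₂ = √(0.5540·0.4460/498) = 0.02227.
Independent samples: SE of the difference = √(SE₁² + SE₂²) = √(0.0001671849 + 0.0004959529) = 0.02575.
z* for 98% confidence is 2.326, so the margin of error is 2.326 × 0.02575 = 0.05989.
Point estimate p̂₁ − p̂₂ = 0.8550 − 0.5540 = 0.3010.
0.3010 ± 0.05989 → (0.241, 0.361).

(0.241, 0.361)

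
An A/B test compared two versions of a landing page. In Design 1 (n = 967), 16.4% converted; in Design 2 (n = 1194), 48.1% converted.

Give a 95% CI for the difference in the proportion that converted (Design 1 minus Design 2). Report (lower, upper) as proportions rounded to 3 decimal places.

SE₁ = √(p̂₁(1−p̂₁)/n₁) = √(0.1640·0.8360/967) = 0.01191; SE₂ = √(0.4810·0.5190/1194) = 0.01446.
Independent samples: SE of the difference = √(SE₁² + SE₂²) = √(0.0001418481 + 0.0002090916) = 0.01873.
z* for 95% confidence is 1.960, so the margin of error is 1.960 × 0.01873 = 0.03671.
Point estimate p̂₁ − p̂₂ = 0.1640 − 0.4810 = -0.3170.
-0.3170 ± 0.03671 → (-0.354, -0.280).

(-0.354, -0.280)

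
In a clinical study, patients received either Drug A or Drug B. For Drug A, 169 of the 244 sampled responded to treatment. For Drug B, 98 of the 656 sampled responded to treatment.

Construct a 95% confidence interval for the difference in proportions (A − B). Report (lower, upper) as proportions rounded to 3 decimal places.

(0.479, 0.607)

First, p̂₁ = 169/244 = 0.6926; p̂₂ = 98/656 = 0.1494.
The two standard errors are √(0.6926×0.3074/244) = 0.02954 and √(0.1494×0.8506/656) = 0.01392.
Because the samples are independent, SE_diff = √(0.02954² + 0.01392²) = 0.03266.
Using z* = 1.960 for 95%, ME = 1.960 × 0.03266 = 0.06401.
p̂₁ − p̂₂ = 0.5432; interval 0.5432 ± 0.06401 gives (0.479, 0.607).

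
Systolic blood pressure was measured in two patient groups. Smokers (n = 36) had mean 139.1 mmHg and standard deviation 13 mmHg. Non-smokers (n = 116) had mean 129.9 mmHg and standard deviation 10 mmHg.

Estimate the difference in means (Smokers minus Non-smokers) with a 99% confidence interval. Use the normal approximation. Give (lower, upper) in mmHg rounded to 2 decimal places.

SE₁ = s₁/√n₁ = 13/√36 = 2.1667; SE₂ = 10/√116 = 0.9285.
Independent samples, unequal variances: SE_diff = √(SE₁² + SE₂²) = √(4.69458889 + 0.86211225) = 2.3573.
z* = 2.576, so margin of error = 2.576 × 2.3573 = 6.0724.
Difference in means = 139.1 − 129.9 = 9.2000.
9.2000 ± 6.0724 → (3.13, 15.27).

(3.13, 15.27)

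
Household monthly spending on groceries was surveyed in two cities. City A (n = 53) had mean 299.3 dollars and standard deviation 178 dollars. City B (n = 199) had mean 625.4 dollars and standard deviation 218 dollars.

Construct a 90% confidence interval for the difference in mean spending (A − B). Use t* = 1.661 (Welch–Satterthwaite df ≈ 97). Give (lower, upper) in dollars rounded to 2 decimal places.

Per-group SEs: s₁/√n₁ = 178/√53 = 24.4502, s₂/√n₂ = 218/√199 = 15.4536.
Unpooled SE of the difference: √(597.81228004 + 238.81375296) = 28.9245.
Margin of error = t* · SE = 1.661 × 28.9245 = 48.0436.
x̄₁ − x̄₂ = 299.3 − 625.4 = -326.1000.
CI: -326.1000 ± 48.0436 = (-374.14, -278.06).

(-374.14, -278.06)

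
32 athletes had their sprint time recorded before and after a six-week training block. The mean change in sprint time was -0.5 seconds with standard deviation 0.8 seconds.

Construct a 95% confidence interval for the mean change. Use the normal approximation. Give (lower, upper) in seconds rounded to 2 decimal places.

(-0.78, -0.22)

Paired design: SE = s_d/√n = 0.8/√32 = 0.1414.
z* = 1.960; margin of error = 1.960 × 0.1414 = 0.2771.
-0.5 ± 0.2771 → (-0.78, -0.22).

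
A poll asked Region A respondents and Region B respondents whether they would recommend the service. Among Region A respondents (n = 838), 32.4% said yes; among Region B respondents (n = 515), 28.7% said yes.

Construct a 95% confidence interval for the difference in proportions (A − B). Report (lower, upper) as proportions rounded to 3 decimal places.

(-0.013, 0.087)

SE₁ = √(p̂₁(1−p̂₁)/n₁) = √(0.3240·0.6760/838) = 0.01617; SE₂ = √(0.2870·0.7130/515) = 0.01993.
Independent samples: SE of the difference = √(SE₁² + SE₂²) = √(0.0002614689 + 0.0003972049) = 0.02566.
z* for 95% confidence is 1.960, so the margin of error is 1.960 × 0.02566 = 0.05029.
Point estimate p̂₁ − p̂₂ = 0.3240 − 0.2870 = 0.0370.
0.0370 ± 0.05029 → (-0.013, 0.087).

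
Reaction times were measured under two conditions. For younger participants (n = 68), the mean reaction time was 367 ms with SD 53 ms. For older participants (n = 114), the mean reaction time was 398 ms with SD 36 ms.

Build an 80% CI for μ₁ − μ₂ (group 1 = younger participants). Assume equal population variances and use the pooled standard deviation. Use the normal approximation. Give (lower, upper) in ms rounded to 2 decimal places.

(-39.47, -22.53)

s_p = √[((n₁−1)s₁² + (n₂−1)s₂²)/(n₁+n₂−2)] = √[(67·53² + 113·36²)/180] = 43.1181.
SE = 43.1181·√(1/68 + 1/114) = 6.6068.
With z* = 1.282, margin = 1.282 × 6.6068 = 8.4699.
x̄₁ − x̄₂ = 367 − 398 = -31.0000; interval -31.0000 ± 8.4699 = (-39.47, -22.53).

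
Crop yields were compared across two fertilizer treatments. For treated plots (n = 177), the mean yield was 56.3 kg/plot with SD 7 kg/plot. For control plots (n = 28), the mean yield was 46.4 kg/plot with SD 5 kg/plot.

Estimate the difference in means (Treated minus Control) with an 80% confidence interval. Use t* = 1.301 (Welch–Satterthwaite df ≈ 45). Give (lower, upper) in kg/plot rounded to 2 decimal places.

SE₁ = s₁/√n₁ = 7/√177 = 0.5262; SE₂ = 5/√28 = 0.9449.
Independent samples, unequal variances: SE_diff = √(SE₁² + SE₂²) = √(0.27688644 + 0.89283601) = 1.0815.
t* = 1.301, so margin of error = 1.301 × 1.0815 = 1.4070.
Difference in means = 56.3 − 46.4 = 9.9000.
9.9000 ± 1.4070 → (8.49, 11.31).

(8.49, 11.31)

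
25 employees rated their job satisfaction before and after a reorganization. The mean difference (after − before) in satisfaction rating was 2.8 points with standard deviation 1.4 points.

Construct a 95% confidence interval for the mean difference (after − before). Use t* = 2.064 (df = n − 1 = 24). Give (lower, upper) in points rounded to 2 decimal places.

This is a matched-pairs design, so SE = s_d/√n = 1.4/√25 = 0.2800.
Margin = 2.064 × 0.2800 = 0.5779; the interval is 2.8 ± 0.5779 = (2.22, 3.38).

(2.22, 3.38)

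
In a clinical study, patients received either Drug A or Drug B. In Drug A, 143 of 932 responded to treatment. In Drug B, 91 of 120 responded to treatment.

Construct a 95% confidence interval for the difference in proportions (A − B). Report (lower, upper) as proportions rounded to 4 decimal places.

Sample proportions: 143/932 = 0.1534, 91/120 = 0.7583.
Each SE is √(p̂(1−p̂)/n): √(0.1534·0.8466/932) = 0.01180 and √(0.7583·0.2417/120) = 0.03908.
SE(p̂₁ − p̂₂) = √(SE₁² + SE₂²) = √(0.00013924 + 0.0015272464) = 0.04082, since the two samples are independent.
At 95% confidence z* = 1.960; margin = 1.960 × 0.04082 = 0.08001.
The difference is 0.1534 − 0.7583 = -0.6049, so the interval is -0.6049 ± 0.08001 = (-0.6849, -0.5249).

(-0.6849, -0.5249)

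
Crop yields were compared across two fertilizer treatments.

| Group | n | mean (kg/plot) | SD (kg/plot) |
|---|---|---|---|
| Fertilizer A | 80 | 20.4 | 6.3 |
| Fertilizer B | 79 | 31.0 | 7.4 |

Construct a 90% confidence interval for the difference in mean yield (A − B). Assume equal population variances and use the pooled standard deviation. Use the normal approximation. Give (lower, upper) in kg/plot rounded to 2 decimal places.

(-12.39, -8.81)

Pooled variance s_p² = [79·6.3² + 78·7.4²] / (80+79−2) = 47.1770, so s_p = 6.8686.
SE_diff = s_p·√(1/n₁ + 1/n₂) = 6.8686·√(1/80 + 1/79) = 1.0895.
z* = 1.645; margin = 1.645 × 1.0895 = 1.7922.
Difference = 20.4 − 31.0 = -10.6000.
-10.6000 ± 1.7922 → (-12.39, -8.81).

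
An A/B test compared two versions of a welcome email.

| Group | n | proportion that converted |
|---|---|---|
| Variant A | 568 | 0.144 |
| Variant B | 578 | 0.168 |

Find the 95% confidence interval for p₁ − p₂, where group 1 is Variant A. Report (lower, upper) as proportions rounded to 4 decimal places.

SE₁ = √(p̂₁(1−p̂₁)/n₁) = √(0.1440·0.8560/568) = 0.01473; SE₂ = √(0.1680·0.8320/578) = 0.01555.
Independent samples: SE of the difference = √(SE₁² + SE₂²) = √(0.0002169729 + 0.0002418025) = 0.02142.
z* for 95% confidence is 1.960, so the margin of error is 1.960 × 0.02142 = 0.04198.
Point estimate p̂₁ − p̂₂ = 0.1440 − 0.1680 = -0.0240.
-0.0240 ± 0.04198 → (-0.0660, 0.0180).

(-0.0660, 0.0180)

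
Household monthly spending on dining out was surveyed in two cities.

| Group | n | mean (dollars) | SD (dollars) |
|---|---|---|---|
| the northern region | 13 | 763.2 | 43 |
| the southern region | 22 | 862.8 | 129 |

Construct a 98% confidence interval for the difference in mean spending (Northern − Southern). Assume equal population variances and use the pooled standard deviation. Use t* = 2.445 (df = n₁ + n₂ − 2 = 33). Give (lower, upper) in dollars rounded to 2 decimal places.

(-190.37, -8.83)

Pooled variance s_p² = [12·43² + 21·129²] / (13+22−2) = 11262.0909, so s_p = 106.1230.
SE_diff = s_p·√(1/n₁ + 1/n₂) = 106.1230·√(1/13 + 1/22) = 37.1245.
t* = 2.445; margin = 2.445 × 37.1245 = 90.7694.
Difference = 763.2 − 862.8 = -99.6000.
-99.6000 ± 90.7694 → (-190.37, -8.83).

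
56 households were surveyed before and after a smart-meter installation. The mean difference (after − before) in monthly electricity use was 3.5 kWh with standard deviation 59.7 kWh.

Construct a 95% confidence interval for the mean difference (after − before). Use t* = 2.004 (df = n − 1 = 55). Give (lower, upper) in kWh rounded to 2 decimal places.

Paired design: SE = s_d/√n = 59.7/√56 = 7.9777.
t* = 2.004; margin of error = 2.004 × 7.9777 = 15.9873.
3.5 ± 15.9873 → (-12.49, 19.49).

(-12.49, 19.49)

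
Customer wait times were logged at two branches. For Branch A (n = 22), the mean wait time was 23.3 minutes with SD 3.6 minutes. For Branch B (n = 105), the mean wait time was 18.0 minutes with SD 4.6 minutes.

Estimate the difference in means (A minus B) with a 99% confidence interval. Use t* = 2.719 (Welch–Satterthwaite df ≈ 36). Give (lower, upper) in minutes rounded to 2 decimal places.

(2.88, 7.72)

Standard errors of each mean: 3.6/√22 = 0.7675 and 4.6/√105 = 0.4489.
SE(x̄₁ − x̄₂) = √(0.7675² + 0.4489²) = 0.8891 for independent samples with unequal variances.
With t* = 2.719, the margin is 2.719 × 0.8891 = 2.4175.
x̄₁ − x̄₂ = 23.3 − 18.0 = 5.3000; the interval is 5.3000 ± 2.4175 = (2.88, 7.72).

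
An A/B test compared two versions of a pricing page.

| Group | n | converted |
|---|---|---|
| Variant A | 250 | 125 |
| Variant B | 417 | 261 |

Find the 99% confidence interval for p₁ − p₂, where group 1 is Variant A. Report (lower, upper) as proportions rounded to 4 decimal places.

First, p̂₁ = 125/250 = 0.5000; p̂₂ = 261/417 = 0.6259.
The two standard errors are √(0.5000×0.5000/250) = 0.03162 and √(0.6259×0.3741/417) = 0.02370.
Because the samples are independent, SE_diff = √(0.03162² + 0.02370²) = 0.03952.
Using z* = 2.576 for 99%, ME = 2.576 × 0.03952 = 0.10180.
p̂₁ − p̂₂ = -0.1259; interval -0.1259 ± 0.10180 gives (-0.2277, -0.0241).

(-0.2277, -0.0241)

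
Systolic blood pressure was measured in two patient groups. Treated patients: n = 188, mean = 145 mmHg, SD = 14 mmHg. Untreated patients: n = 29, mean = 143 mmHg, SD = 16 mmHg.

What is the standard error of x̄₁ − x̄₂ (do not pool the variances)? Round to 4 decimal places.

Standard errors of each mean: 14/√188 = 1.0211 and 16/√29 = 2.9711.
SE(x̄₁ − x̄₂) = √(1.0211² + 2.9711²) = 3.1417 for independent samples with unequal variances.

3.1417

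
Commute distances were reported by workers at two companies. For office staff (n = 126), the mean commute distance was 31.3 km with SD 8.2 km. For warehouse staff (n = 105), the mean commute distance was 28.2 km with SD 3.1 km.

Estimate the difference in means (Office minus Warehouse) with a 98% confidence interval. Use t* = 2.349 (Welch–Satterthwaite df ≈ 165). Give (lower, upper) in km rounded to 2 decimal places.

Per-group SEs: s₁/√n₁ = 8.2/√126 = 0.7305, s₂/√n₂ = 3.1/√105 = 0.3025.
Unpooled SE of the difference: √(0.53363025 + 0.09150625) = 0.7907.
Margin of error = t* · SE = 2.349 × 0.7907 = 1.8574.
x̄₁ − x̄₂ = 31.3 − 28.2 = 3.1000.
CI: 3.1000 ± 1.8574 = (1.24, 4.96).

(1.24, 4.96)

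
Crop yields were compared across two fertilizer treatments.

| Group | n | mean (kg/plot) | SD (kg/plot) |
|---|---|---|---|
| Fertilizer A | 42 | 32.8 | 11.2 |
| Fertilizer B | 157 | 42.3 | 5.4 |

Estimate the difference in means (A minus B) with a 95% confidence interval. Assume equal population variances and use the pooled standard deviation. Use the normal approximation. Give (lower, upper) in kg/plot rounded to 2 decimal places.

(-11.89, -7.11)

s_p = √[((n₁−1)s₁² + (n₂−1)s₂²)/(n₁+n₂−2)] = √[(41·11.2² + 156·5.4²)/197] = 7.0141.
SE = 7.0141·√(1/42 + 1/157) = 1.2185.
With z* = 1.960, margin = 1.960 × 1.2185 = 2.3883.
x̄₁ − x̄₂ = 32.8 − 42.3 = -9.5000; interval -9.5000 ± 2.3883 = (-11.89, -7.11).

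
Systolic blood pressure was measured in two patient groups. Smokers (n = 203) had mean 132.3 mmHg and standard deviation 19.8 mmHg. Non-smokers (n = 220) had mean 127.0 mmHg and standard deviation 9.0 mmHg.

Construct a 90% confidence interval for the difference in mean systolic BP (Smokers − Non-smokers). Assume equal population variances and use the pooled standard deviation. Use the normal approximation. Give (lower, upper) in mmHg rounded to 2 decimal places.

(2.87, 7.73)

s_p = √[((n₁−1)s₁² + (n₂−1)s₂²)/(n₁+n₂−2)] = √[(202·19.8² + 219·9.0²)/421] = 15.1737.
SE = 15.1737·√(1/203 + 1/220) = 1.4767.
With z* = 1.645, margin = 1.645 × 1.4767 = 2.4292.
x̄₁ − x̄₂ = 132.3 − 127.0 = 5.3000; interval 5.3000 ± 2.4292 = (2.87, 7.73).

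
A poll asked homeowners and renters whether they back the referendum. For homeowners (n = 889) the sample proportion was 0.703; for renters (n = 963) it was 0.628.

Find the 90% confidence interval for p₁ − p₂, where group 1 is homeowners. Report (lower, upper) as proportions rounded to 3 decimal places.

SE₁ = √(p̂₁(1−p̂₁)/n₁) = √(0.7030·0.2970/889) = 0.01533; SE₂ = √(0.6280·0.3720/963) = 0.01558.
Independent samples: SE of the difference = √(SE₁² + SE₂²) = √(0.0002350089 + 0.0002427364) = 0.02186.
z* for 90% confidence is 1.645, so the margin of error is 1.645 × 0.02186 = 0.03596.
Point estimate p̂₁ − p̂₂ = 0.7030 − 0.6280 = 0.0750.
0.0750 ± 0.03596 → (0.039, 0.111).

(0.039, 0.111)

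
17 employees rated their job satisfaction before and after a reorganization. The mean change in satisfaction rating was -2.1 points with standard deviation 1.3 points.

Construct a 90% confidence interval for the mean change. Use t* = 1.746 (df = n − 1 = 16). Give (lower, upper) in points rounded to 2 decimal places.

Paired design: SE = s_d/√n = 1.3/√17 = 0.3153.
t* = 1.746; margin of error = 1.746 × 0.3153 = 0.5505.
-2.1 ± 0.5505 → (-2.65, -1.55).

(-2.65, -1.55)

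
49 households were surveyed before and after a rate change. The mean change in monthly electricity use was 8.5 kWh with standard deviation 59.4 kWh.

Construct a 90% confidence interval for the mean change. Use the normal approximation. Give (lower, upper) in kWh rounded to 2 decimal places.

(-5.46, 22.46)

This is a matched-pairs design, so SE = s_d/√n = 59.4/√49 = 8.4857.
Margin = 1.645 × 8.4857 = 13.9590; the interval is 8.5 ± 13.9590 = (-5.46, 22.46).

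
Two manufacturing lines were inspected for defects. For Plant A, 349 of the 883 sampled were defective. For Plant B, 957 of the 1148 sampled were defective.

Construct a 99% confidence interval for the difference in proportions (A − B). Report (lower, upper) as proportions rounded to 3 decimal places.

Sample proportions: 349/883 = 0.3952, 957/1148 = 0.8336.
Each SE is √(p̂(1−p̂)/n): √(0.3952·0.6048/883) = 0.01645 and √(0.8336·0.1664/1148) = 0.01099.
SE(p̂₁ − p̂₂) = √(SE₁² + SE₂²) = √(0.0002706025 + 0.0001207801) = 0.01978, since the two samples are independent.
At 99% confidence z* = 2.576; margin = 2.576 × 0.01978 = 0.05095.
The difference is 0.3952 − 0.8336 = -0.4384, so the interval is -0.4384 ± 0.05095 = (-0.489, -0.387).

(-0.489, -0.387)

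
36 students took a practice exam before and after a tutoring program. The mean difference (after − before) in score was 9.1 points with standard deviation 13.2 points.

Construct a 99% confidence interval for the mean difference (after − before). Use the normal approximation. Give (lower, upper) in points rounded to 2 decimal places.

This is a matched-pairs design, so SE = s_d/√n = 13.2/√36 = 2.2000.
Margin = 2.576 × 2.2000 = 5.6672; the interval is 9.1 ± 5.6672 = (3.43, 14.77).

(3.43, 14.77)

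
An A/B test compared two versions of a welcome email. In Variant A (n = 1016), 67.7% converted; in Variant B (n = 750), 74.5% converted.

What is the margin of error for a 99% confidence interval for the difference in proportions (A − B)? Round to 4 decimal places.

0.0558

The two standard errors are √(0.6770×0.3230/1016) = 0.01467 and √(0.7450×0.2550/750) = 0.01592.
Because the samples are independent, SE_diff = √(0.01467² + 0.01592²) = 0.02165.
Using z* = 2.576 for 99%, ME = 2.576 × 0.02165 = 0.05577.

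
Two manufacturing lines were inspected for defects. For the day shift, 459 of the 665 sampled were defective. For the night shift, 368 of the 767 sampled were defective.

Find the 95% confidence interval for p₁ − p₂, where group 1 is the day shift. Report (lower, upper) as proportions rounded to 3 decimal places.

(0.161, 0.260)

First, p̂₁ = 459/665 = 0.6902; p̂₂ = 368/767 = 0.4798.
The two standard errors are √(0.6902×0.3098/665) = 0.01793 and √(0.4798×0.5202/767) = 0.01804.
Because the samples are independent, SE_diff = √(0.01793² + 0.01804²) = 0.02543.
Using z* = 1.960 for 95%, ME = 1.960 × 0.02543 = 0.04984.
p̂₁ − p̂₂ = 0.2104; interval 0.2104 ± 0.04984 gives (0.161, 0.260).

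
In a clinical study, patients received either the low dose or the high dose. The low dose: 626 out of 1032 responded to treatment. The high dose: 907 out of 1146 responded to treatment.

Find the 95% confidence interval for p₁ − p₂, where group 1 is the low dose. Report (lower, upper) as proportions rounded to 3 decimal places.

(-0.223, -0.147)

Sample proportions: 626/1032 = 0.6066, 907/1146 = 0.7914.
Each SE is √(p̂(1−p̂)/n): √(0.6066·0.3934/1032) = 0.01521 and √(0.7914·0.2086/1146) = 0.01200.
SE(p̂₁ − p̂₂) = √(SE₁² + SE₂²) = √(0.0002313441 + 0.000144) = 0.01937, since the two samples are independent.
At 95% confidence z* = 1.960; margin = 1.960 × 0.01937 = 0.03797.
The difference is 0.6066 − 0.7914 = -0.1848, so the interval is -0.1848 ± 0.03797 = (-0.223, -0.147).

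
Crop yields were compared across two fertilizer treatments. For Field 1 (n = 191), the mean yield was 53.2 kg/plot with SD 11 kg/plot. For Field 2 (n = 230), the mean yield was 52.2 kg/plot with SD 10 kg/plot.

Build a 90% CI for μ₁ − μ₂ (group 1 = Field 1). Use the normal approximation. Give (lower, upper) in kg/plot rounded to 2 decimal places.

Standard errors of each mean: 11/√191 = 0.7959 and 10/√230 = 0.6594.
SE(x̄₁ − x̄₂) = √(0.7959² + 0.6594²) = 1.0336 for independent samples with unequal variances.
With z* = 1.645, the margin is 1.645 × 1.0336 = 1.7003.
x̄₁ − x̄₂ = 53.2 − 52.2 = 1.0000; the interval is 1.0000 ± 1.7003 = (-0.70, 2.70).

(-0.70, 2.70)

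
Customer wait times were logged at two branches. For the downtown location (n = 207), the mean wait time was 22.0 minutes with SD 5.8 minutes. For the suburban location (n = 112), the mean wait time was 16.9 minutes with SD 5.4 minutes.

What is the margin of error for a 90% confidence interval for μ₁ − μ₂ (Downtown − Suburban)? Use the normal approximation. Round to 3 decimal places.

1.070

SE₁ = s₁/√n₁ = 5.8/√207 = 0.4031; SE₂ = 5.4/√112 = 0.5103.
Independent samples, unequal variances: SE_diff = √(SE₁² + SE₂²) = √(0.16248961 + 0.26040609) = 0.6503.
z* = 1.645, so margin of error = 1.645 × 0.6503 = 1.0697.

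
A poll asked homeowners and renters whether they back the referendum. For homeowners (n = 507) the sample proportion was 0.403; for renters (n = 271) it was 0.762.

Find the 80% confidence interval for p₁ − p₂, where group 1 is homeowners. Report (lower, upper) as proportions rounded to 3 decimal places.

SE₁ = √(p̂₁(1−p̂₁)/n₁) = √(0.4030·0.5970/507) = 0.02178; SE₂ = √(0.7620·0.2380/271) = 0.02587.
Independent samples: SE of the difference = √(SE₁² + SE₂²) = √(0.0004743684 + 0.0006692569) = 0.03382.
z* for 80% confidence is 1.282, so the margin of error is 1.282 × 0.03382 = 0.04336.
Point estimate p̂₁ − p̂₂ = 0.4030 − 0.7620 = -0.3590.
-0.3590 ± 0.04336 → (-0.402, -0.316).

(-0.402, -0.316)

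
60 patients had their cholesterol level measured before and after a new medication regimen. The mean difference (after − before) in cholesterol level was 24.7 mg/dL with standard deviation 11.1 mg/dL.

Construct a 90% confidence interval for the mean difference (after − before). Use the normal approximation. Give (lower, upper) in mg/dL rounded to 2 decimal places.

(22.34, 27.06)

Paired design: SE = s_d/√n = 11.1/√60 = 1.4330.
z* = 1.645; margin of error = 1.645 × 1.4330 = 2.3573.
24.7 ± 2.3573 → (22.34, 27.06).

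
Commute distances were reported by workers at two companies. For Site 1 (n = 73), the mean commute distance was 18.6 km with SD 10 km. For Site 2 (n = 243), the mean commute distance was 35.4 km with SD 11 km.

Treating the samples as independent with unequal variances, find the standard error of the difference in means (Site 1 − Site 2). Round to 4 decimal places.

1.3667

SE₁ = s₁/√n₁ = 10/√73 = 1.1704; SE₂ = 11/√243 = 0.7057.
Independent samples, unequal variances: SE_diff = √(SE₁² + SE₂²) = √(1.36983616 + 0.49801249) = 1.3667.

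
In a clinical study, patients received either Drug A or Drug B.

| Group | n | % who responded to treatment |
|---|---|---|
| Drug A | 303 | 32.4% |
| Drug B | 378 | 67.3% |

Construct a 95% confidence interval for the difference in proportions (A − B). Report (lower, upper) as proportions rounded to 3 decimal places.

The two standard errors are √(0.3240×0.6760/303) = 0.02689 and √(0.6730×0.3270/378) = 0.02413.
Because the samples are independent, SE_diff = √(0.02689² + 0.02413²) = 0.03613.
Using z* = 1.960 for 95%, ME = 1.960 × 0.03613 = 0.07081.
p̂₁ − p̂₂ = -0.3490; interval -0.3490 ± 0.07081 gives (-0.420, -0.278).

(-0.420, -0.278)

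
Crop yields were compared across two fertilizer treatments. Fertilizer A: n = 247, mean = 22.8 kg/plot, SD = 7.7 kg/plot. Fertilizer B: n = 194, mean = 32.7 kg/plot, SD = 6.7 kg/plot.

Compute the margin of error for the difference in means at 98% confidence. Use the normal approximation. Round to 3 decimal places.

1.597

Per-group SEs: s₁/√n₁ = 7.7/√247 = 0.4899, s₂/√n₂ = 6.7/√194 = 0.4810.
Unpooled SE of the difference: √(0.24000201 + 0.231361) = 0.6866.
Margin of error = z* · SE = 2.326 × 0.6866 = 1.5970.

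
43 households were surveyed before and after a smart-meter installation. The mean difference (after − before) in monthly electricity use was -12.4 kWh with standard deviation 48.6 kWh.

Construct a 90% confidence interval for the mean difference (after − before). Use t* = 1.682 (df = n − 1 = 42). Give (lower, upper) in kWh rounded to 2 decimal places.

Paired design: SE = s_d/√n = 48.6/√43 = 7.4114.
t* = 1.682; margin of error = 1.682 × 7.4114 = 12.4660.
-12.4 ± 12.4660 → (-24.87, 0.07).

(-24.87, 0.07)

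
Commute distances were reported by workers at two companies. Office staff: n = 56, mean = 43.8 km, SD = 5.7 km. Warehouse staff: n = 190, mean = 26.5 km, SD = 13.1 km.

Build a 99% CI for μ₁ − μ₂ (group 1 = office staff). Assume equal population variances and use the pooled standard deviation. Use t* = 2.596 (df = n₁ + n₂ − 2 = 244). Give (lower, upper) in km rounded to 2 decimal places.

s_p = √[((n₁−1)s₁² + (n₂−1)s₂²)/(n₁+n₂−2)] = √[(55·5.7² + 189·13.1²)/244] = 11.8428.
SE = 11.8428·√(1/56 + 1/190) = 1.8007.
With t* = 2.596, margin = 2.596 × 1.8007 = 4.6746.
x̄₁ − x̄₂ = 43.8 − 26.5 = 17.3000; interval 17.3000 ± 4.6746 = (12.63, 21.97).

(12.63, 21.97)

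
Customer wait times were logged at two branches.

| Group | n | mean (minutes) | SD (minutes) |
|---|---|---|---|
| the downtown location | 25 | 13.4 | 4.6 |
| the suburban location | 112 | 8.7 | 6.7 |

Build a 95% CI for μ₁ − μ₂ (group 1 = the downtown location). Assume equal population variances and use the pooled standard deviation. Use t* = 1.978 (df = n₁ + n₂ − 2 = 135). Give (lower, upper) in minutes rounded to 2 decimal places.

(1.91, 7.49)

s_p = √[((n₁−1)s₁² + (n₂−1)s₂²)/(n₁+n₂−2)] = √[(24·4.6² + 111·6.7²)/135] = 6.3774.
SE = 6.3774·√(1/25 + 1/112) = 1.4107.
With t* = 1.978, margin = 1.978 × 1.4107 = 2.7904.
x̄₁ − x̄₂ = 13.4 − 8.7 = 4.7000; interval 4.7000 ± 2.7904 = (1.91, 7.49).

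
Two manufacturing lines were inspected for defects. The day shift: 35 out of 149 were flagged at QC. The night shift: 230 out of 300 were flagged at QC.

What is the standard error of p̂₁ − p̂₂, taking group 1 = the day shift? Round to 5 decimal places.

0.04246

First, p̂₁ = 35/149 = 0.2349; p̂₂ = 230/300 = 0.7667.
The two standard errors are √(0.2349×0.7651/149) = 0.03473 and √(0.7667×0.2333/300) = 0.02442.
Because the samples are independent, SE_diff = √(0.03473² + 0.02442²) = 0.04246.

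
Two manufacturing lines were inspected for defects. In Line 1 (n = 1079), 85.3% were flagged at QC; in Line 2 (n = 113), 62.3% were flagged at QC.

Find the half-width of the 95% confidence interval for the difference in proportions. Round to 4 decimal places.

0.0918

The two standard errors are √(0.8530×0.1470/1079) = 0.01078 and √(0.6230×0.3770/113) = 0.04559.
Because the samples are independent, SE_diff = √(0.01078² + 0.04559²) = 0.04685.
Using z* = 1.960 for 95%, ME = 1.960 × 0.04685 = 0.09183.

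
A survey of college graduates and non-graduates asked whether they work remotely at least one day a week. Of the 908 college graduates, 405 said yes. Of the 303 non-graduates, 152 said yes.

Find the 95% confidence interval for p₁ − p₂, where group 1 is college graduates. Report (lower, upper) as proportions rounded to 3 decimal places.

First, p̂₁ = 405/908 = 0.4460; p̂₂ = 152/303 = 0.5017.
The two standard errors are √(0.4460×0.5540/908) = 0.01650 and √(0.5017×0.4983/303) = 0.02872.
Because the samples are independent, SE_diff = √(0.01650² + 0.02872²) = 0.03312.
Using z* = 1.960 for 95%, ME = 1.960 × 0.03312 = 0.06492.
p̂₁ − p̂₂ = -0.0557; interval -0.0557 ± 0.06492 gives (-0.121, 0.009).

(-0.121, 0.009)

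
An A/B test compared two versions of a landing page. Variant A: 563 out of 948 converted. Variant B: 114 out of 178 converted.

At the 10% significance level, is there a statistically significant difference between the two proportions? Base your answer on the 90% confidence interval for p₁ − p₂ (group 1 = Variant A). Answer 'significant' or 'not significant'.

not significant

p̂₁ = 563/948 = 0.5939 and p̂₂ = 114/178 = 0.6404.
SE₁ = √(p̂₁(1−p̂₁)/n₁) = √(0.5939·0.4061/948) = 0.01595; SE₂ = √(0.6404·0.3596/178) = 0.03597.
Independent samples: SE of the difference = √(SE₁² + SE₂²) = √(0.0002544025 + 0.0012938409) = 0.03935.
z* for 90% confidence is 1.645, so the margin of error is 1.645 × 0.03935 = 0.06473.
Point estimate p̂₁ − p̂₂ = 0.5939 − 0.6404 = -0.0465.
-0.0465 ± 0.06473 → (-0.11123, 0.01823).
The interval (-0.11123, 0.01823) contains 0, so the difference is not significant.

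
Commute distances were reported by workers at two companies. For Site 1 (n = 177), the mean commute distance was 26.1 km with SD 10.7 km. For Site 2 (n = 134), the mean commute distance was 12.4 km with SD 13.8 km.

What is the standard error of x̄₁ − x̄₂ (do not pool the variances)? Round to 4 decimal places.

1.4381

SE₁ = s₁/√n₁ = 10.7/√177 = 0.8043; SE₂ = 13.8/√134 = 1.1921.
Independent samples, unequal variances: SE_diff = √(SE₁² + SE₂²) = √(0.64689849 + 1.42110241) = 1.4381.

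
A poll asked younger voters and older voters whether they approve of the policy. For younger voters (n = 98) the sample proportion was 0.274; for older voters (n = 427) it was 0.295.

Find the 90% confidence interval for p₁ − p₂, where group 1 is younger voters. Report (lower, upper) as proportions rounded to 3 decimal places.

Each SE is √(p̂(1−p̂)/n): √(0.2740·0.7260/98) = 0.04505 and √(0.2950·0.7050/427) = 0.02207.
SE(p̂₁ − p̂₂) = √(SE₁² + SE₂²) = √(0.0020295025 + 0.0004870849) = 0.05017, since the two samples are independent.
At 90% confidence z* = 1.645; margin = 1.645 × 0.05017 = 0.08253.
The difference is 0.2740 − 0.2950 = -0.0210, so the interval is -0.0210 ± 0.08253 = (-0.104, 0.062).

(-0.104, 0.062)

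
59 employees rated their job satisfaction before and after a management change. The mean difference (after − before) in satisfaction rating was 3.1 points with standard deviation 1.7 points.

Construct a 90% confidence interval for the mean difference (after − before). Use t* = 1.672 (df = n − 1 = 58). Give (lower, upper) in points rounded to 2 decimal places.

Paired design: SE = s_d/√n = 1.7/√59 = 0.2213.
t* = 1.672; margin of error = 1.672 × 0.2213 = 0.3700.
3.1 ± 0.3700 → (2.73, 3.47).

(2.73, 3.47)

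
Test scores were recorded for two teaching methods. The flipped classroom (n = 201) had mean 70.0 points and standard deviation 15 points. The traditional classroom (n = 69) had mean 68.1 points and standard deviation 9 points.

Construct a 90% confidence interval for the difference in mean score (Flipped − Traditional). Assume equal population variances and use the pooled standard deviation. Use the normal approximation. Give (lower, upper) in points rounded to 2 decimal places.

(-1.25, 5.05)

s_p = √[((n₁−1)s₁² + (n₂−1)s₂²)/(n₁+n₂−2)] = √[(200·15² + 68·9²)/268] = 13.7282.
SE = 13.7282·√(1/201 + 1/69) = 1.9155.
With z* = 1.645, margin = 1.645 × 1.9155 = 3.1510.
x̄₁ − x̄₂ = 70.0 − 68.1 = 1.9000; interval 1.9000 ± 3.1510 = (-1.25, 5.05).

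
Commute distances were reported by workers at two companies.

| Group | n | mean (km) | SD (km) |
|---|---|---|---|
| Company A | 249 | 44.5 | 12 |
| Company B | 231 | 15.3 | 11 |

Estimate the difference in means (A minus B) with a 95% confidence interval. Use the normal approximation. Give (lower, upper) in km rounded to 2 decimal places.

Per-group SEs: s₁/√n₁ = 12/√249 = 0.7605, s₂/√n₂ = 11/√231 = 0.7237.
Unpooled SE of the difference: √(0.57836025 + 0.52374169) = 1.0498.
Margin of error = z* · SE = 1.960 × 1.0498 = 2.0576.
x̄₁ − x̄₂ = 44.5 − 15.3 = 29.2000.
CI: 29.2000 ± 2.0576 = (27.14, 31.26).

(27.14, 31.26)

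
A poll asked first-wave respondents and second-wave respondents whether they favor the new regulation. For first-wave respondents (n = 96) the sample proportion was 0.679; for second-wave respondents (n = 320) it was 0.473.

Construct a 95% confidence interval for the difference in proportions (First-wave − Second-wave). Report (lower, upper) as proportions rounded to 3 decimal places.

(0.098, 0.314)

SE₁ = √(p̂₁(1−p̂₁)/n₁) = √(0.6790·0.3210/96) = 0.04765; SE₂ = √(0.4730·0.5270/320) = 0.02791.
Independent samples: SE of the difference = √(SE₁² + SE₂²) = √(0.0022705225 + 0.0007789681) = 0.05522.
z* for 95% confidence is 1.960, so the margin of error is 1.960 × 0.05522 = 0.10823.
Point estimate p̂₁ − p̂₂ = 0.6790 − 0.4730 = 0.2060.
0.2060 ± 0.10823 → (0.098, 0.314).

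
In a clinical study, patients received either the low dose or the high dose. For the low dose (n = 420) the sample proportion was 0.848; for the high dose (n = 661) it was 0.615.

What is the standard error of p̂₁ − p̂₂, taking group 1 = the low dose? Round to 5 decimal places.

0.02579

Each SE is √(p̂(1−p̂)/n): √(0.8480·0.1520/420) = 0.01752 and √(0.6150·0.3850/661) = 0.01893.
SE(p̂₁ − p̂₂) = √(SE₁² + SE₂²) = √(0.0003069504 + 0.0003583449) = 0.02579, since the two samples are independent.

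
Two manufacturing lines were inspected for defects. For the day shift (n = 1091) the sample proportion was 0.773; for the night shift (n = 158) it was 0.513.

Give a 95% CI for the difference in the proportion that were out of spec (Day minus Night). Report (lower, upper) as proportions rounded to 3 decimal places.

Each SE is √(p̂(1−p̂)/n): √(0.7730·0.2270/1091) = 0.01268 and √(0.5130·0.4870/158) = 0.03976.
SE(p̂₁ − p̂₂) = √(SE₁² + SE₂²) = √(0.0001607824 + 0.0015808576) = 0.04173, since the two samples are independent.
At 95% confidence z* = 1.960; margin = 1.960 × 0.04173 = 0.08179.
The difference is 0.7730 − 0.5130 = 0.2600, so the interval is 0.2600 ± 0.08179 = (0.178, 0.342).

(0.178, 0.342)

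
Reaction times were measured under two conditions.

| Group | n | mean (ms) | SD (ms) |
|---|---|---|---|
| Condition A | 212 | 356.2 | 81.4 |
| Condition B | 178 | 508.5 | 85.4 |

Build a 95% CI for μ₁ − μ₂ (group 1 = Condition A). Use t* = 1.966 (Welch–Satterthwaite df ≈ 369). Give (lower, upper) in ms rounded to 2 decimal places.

(-169.01, -135.59)

Per-group SEs: s₁/√n₁ = 81.4/√212 = 5.5906, s₂/√n₂ = 85.4/√178 = 6.4010.
Unpooled SE of the difference: √(31.25480836 + 40.972801) = 8.4987.
Margin of error = t* · SE = 1.966 × 8.4987 = 16.7084.
x̄₁ − x̄₂ = 356.2 − 508.5 = -152.3000.
CI: -152.3000 ± 16.7084 = (-169.01, -135.59).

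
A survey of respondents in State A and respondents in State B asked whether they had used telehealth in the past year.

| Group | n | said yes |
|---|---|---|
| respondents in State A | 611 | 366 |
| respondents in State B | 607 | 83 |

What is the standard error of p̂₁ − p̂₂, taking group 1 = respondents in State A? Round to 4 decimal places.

First, p̂₁ = 366/611 = 0.5990; p̂₂ = 83/607 = 0.1367.
The two standard errors are √(0.5990×0.4010/611) = 0.01983 and √(0.1367×0.8633/607) = 0.01394.
Because the samples are independent, SE_diff = √(0.01983² + 0.01394²) = 0.02424.

0.0242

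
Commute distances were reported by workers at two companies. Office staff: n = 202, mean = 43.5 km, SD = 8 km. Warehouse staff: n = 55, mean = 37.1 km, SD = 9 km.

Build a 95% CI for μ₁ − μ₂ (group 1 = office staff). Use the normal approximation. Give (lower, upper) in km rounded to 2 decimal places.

(3.78, 9.02)

SE₁ = s₁/√n₁ = 8/√202 = 0.5629; SE₂ = 9/√55 = 1.2136.
Independent samples, unequal variances: SE_diff = √(SE₁² + SE₂²) = √(0.31685641 + 1.47282496) = 1.3378.
z* = 1.960, so margin of error = 1.960 × 1.3378 = 2.6221.
Difference in means = 43.5 − 37.1 = 6.4000.
6.4000 ± 2.6221 → (3.78, 9.02).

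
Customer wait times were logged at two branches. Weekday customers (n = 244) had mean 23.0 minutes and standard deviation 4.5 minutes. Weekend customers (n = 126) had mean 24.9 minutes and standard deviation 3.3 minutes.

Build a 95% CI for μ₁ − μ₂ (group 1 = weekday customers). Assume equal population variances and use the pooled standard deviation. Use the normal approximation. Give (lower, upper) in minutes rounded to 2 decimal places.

(-2.79, -1.01)

Pooled variance s_p² = [243·4.5² + 125·3.3²] / (244+126−2) = 17.0707, so s_p = 4.1317.
SE_diff = s_p·√(1/n₁ + 1/n₂) = 4.1317·√(1/244 + 1/126) = 0.4533.
z* = 1.960; margin = 1.960 × 0.4533 = 0.8885.
Difference = 23.0 − 24.9 = -1.9000.
-1.9000 ± 0.8885 → (-2.79, -1.01).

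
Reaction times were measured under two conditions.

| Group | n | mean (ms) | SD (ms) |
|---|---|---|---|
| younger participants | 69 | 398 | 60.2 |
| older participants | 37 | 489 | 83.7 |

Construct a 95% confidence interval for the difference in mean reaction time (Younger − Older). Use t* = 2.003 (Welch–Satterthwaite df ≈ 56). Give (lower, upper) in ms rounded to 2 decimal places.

(-122.15, -59.85)

Standard errors of each mean: 60.2/√69 = 7.2472 and 83.7/√37 = 13.7602.
SE(x̄₁ − x̄₂) = √(7.2472² + 13.7602²) = 15.5520 for independent samples with unequal variances.
With t* = 2.003, the margin is 2.003 × 15.5520 = 31.1507.
x̄₁ − x̄₂ = 398 − 489 = -91.0000; the interval is -91.0000 ± 31.1507 = (-122.15, -59.85).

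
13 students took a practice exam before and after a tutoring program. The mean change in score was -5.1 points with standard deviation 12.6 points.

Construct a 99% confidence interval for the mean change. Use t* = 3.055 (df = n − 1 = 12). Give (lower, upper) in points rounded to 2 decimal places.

This is a matched-pairs design, so SE = s_d/√n = 12.6/√13 = 3.4946.
Margin = 3.055 × 3.4946 = 10.6760; the interval is -5.1 ± 10.6760 = (-15.78, 5.58).

(-15.78, 5.58)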